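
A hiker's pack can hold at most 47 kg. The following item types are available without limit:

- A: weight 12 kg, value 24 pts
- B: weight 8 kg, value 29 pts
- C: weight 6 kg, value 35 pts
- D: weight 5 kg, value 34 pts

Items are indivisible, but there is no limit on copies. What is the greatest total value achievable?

Best value-per-unit is D at 34/5; filling with it alone gives 9×34 = 306.
Optimal mix: 2×C + 7×D → weight 47, value 308.

308 pts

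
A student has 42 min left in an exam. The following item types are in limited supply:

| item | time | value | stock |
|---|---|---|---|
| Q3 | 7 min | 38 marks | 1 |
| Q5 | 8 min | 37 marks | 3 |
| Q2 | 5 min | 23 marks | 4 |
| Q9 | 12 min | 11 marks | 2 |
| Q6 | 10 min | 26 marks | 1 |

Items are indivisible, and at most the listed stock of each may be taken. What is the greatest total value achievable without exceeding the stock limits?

Best selections within time 42 and stock limits:
- 1×Q3 + 3×Q5 + 2×Q2: time 41, value 195
- 1×Q3 + 2×Q5 + 3×Q2: time 38, value 181
- 3×Q5 + 3×Q2: time 39, value 180
Best: 195 marks.

195 marks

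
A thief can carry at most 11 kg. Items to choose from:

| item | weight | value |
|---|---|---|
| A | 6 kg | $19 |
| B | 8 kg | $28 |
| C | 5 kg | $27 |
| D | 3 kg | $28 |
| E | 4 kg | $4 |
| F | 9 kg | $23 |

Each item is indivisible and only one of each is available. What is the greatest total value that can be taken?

$56

This is a 0/1 knapsack; check combinations near the capacity.
- B+D: weight 8+3=11, value 28+28=56
- C+D: weight 5+3=8, value 27+28=55
- A+D: weight 6+3=9, value 19+28=47
- A+C: weight 6+5=11, value 19+27=46
Best: $56.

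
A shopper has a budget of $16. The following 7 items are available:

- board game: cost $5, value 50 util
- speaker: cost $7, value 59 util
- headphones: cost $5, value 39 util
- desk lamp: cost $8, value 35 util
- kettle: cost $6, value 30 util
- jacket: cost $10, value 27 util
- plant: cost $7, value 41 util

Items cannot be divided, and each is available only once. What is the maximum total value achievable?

Check high-value combinations within $16:
- board game+headphones+kettle: cost 5+5+6=16, value 50+39+30=119
- board game+speaker: cost 5+7=12, value 50+59=109
- speaker+plant: cost 7+7=14, value 59+41=100
Best: 119 util.

119 util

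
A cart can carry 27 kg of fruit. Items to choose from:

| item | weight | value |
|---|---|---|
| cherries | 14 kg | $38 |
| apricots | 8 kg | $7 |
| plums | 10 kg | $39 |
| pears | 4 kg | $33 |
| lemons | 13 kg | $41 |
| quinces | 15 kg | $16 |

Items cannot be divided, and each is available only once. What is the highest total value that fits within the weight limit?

This is a 0/1 knapsack; check combinations near the capacity.
- plums+pears+lemons: weight 10+4+13=27, value 39+33+41=113
- apricots+pears+lemons: weight 8+4+13=25, value 7+33+41=81
- plums+lemons: weight 10+13=23, value 39+41=80
Best: $113.

$113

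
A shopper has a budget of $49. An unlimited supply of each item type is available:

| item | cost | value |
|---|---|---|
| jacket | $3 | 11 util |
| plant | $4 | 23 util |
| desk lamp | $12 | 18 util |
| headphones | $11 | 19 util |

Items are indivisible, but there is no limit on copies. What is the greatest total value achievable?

276 util

Best value-per-unit is plant at 23/4, and filling with it alone uses cost 12×4=48. No mix of the others beats 12×23 = 276.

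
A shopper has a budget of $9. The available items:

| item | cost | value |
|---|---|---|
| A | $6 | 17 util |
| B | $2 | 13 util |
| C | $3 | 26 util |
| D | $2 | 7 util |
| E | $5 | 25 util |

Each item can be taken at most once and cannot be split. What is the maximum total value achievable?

51 util

Check high-value combinations within $9:
- C+E: cost 3+5=8, value 26+25=51
- B+C+D: cost 2+3+2=7, value 13+26+7=46
- B+D+E: cost 2+2+5=9, value 13+7+25=45
- A+C: cost 6+3=9, value 17+26=43
Best: 51 util.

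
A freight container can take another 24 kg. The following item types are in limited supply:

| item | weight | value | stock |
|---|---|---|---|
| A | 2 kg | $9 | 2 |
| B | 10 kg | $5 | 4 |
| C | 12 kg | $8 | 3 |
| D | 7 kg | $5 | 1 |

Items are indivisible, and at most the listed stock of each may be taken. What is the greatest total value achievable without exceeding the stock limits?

$31

Best selections within weight 24 and stock limits:
- 2×A + 1×C + 1×D: weight 23, value 31
- 2×A + 1×B + 1×D: weight 21, value 28
- 2×A + 2×B: weight 24, value 28
Best: $31.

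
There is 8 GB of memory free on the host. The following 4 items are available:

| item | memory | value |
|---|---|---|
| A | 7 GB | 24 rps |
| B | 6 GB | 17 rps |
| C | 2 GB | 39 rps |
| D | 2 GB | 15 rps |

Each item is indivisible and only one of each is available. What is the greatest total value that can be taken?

56 rps

Check high-value combinations within 8 GB:
- B+C: memory 6+2=8, value 17+39=56
- C+D: memory 2+2=4, value 39+15=54
- C: memory 2, value 39
- B+D: memory 6+2=8, value 17+15=32
- A: memory 7, value 24
Best: 56 rps.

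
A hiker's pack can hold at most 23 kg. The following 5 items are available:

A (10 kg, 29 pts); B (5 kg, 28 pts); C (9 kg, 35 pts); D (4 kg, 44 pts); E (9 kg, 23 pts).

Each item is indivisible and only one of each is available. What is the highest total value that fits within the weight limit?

108 pts

Check high-value combinations within 23 kg:
- A+C+D: weight 10+9+4=23, value 29+35+44=108
- B+C+D: weight 5+9+4=18, value 28+35+44=107
- C+D+E: weight 9+4+9=22, value 35+44+23=102
- A+B+D: weight 10+5+4=19, value 29+28+44=101
- A+D+E: weight 10+4+9=23, value 29+44+23=96
Best: 108 pts.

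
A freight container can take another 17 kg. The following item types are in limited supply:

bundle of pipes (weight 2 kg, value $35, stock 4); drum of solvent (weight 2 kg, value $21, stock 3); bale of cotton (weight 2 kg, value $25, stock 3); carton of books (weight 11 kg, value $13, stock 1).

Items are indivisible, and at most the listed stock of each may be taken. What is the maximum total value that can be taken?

$236

Best selections within weight 17 and stock limits:
- 4×bundle of pipes + 1×drum of solvent + 3×bale of cotton: weight 16, value 236
- 4×bundle of pipes + 2×drum of solvent + 2×bale of cotton: weight 16, value 232
- 4×bundle of pipes + 3×drum of solvent + 1×bale of cotton: weight 16, value 228
Best: $236.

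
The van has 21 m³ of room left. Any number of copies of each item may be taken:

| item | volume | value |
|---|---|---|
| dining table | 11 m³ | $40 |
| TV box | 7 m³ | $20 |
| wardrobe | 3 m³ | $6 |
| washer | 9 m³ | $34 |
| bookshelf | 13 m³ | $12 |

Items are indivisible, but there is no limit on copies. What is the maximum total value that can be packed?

Best value-per-unit is washer at 34/9; filling with it alone gives 2×34 = 68.
Optimal mix: 1×dining table + 1×washer → volume 20, value 74.

$74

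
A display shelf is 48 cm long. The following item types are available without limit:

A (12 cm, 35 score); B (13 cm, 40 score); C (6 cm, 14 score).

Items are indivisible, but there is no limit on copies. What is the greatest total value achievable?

Best value-per-unit is B at 40/13; filling with it alone gives 3×40 = 120.
Optimal mix: 4×A → length 48, value 140.

140 score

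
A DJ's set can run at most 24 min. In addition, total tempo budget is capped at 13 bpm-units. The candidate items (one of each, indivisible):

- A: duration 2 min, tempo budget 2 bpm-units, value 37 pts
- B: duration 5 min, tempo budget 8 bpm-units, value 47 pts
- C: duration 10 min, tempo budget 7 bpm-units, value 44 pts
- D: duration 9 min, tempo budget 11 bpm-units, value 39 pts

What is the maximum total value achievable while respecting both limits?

Feasible sets respecting both limits:
- A+B: duration 7, tempo budget 10, value 84
- A+C: duration 12, tempo budget 9, value 81
- A+D: duration 11, tempo budget 13, value 76
Best: 84 pts.

84 pts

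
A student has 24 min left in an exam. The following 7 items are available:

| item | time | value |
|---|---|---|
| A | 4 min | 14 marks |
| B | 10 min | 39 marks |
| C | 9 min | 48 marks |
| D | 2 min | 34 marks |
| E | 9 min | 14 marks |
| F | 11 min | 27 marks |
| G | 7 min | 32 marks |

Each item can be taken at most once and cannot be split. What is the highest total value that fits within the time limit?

Check high-value combinations within 24 min:
- A+C+D+G: time 4+9+2+7=22, value 14+48+34+32=128
- B+C+D: time 10+9+2=21, value 39+48+34=121
- A+B+D+G: time 4+10+2+7=23, value 14+39+34+32=119
Best: 128 marks.

128 marks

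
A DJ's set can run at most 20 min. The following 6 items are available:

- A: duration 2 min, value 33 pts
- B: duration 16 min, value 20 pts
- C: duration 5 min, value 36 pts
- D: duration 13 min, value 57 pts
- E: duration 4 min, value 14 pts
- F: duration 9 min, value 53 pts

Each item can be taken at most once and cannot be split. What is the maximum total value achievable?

Check high-value combinations within 20 min:
- A+C+E+F: duration 2+5+4+9=20, value 33+36+14+53=136
- A+C+D: duration 2+5+13=20, value 33+36+57=126
- A+C+F: duration 2+5+9=16, value 33+36+53=122
Best: 136 pts.

136 pts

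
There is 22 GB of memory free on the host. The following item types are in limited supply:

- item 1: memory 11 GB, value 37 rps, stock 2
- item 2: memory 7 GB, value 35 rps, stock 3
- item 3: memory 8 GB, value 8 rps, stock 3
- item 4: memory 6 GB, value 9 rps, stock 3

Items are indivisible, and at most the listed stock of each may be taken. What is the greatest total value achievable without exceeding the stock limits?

105 rps

Best selections within memory 22 and stock limits:
- 3×item 2: memory 21, value 105
- 2×item 2 + 1×item 4: memory 20, value 79
- 2×item 2 + 1×item 3: memory 22, value 78
Best: 105 rps.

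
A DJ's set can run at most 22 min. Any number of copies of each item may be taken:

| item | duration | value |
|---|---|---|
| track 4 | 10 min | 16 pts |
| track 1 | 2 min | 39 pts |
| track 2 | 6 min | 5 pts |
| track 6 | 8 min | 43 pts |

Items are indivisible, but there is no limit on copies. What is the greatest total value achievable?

Best value-per-unit is track 1 at 39/2, and filling with it alone uses duration 11×2=22. No mix of the others beats 11×39 = 429.

429 pts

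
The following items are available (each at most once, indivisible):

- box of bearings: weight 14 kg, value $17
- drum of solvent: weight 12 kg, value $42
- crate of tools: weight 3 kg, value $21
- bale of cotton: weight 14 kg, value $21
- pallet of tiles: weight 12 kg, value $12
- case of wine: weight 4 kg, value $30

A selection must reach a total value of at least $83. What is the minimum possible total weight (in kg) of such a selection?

19

Subsets with value ≥ 83, sorted by total weight:
- drum of solvent+crate of tools+case of wine: weight 19, value 93
- drum of solvent+pallet of tiles+case of wine: weight 28, value 84
- drum of solvent+crate of tools+bale of cotton: weight 29, value 84
Minimum weight: 19 kg.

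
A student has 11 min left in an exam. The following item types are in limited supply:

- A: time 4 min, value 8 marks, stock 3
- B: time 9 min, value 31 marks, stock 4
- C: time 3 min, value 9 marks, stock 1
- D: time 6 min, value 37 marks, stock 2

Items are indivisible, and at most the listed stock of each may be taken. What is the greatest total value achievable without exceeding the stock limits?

Best selections within time 11 and stock limits:
- 1×C + 1×D: time 9, value 46
- 1×A + 1×D: time 10, value 45
- 1×D: time 6, value 37
- 1×B: time 9, value 31
Best: 46 marks.

46 marks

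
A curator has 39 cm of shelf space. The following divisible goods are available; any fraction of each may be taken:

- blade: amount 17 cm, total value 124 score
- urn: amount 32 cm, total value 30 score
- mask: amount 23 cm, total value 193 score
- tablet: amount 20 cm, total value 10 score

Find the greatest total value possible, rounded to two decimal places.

309.71

Take in order of value per unit:
- mask (193/23 per unit): all 23 → value 193, running total 193.00
- blade (124/17 per unit): 16 of 17 → value 16×124/17 = 116.7059, running total 309.71
Total 309.71.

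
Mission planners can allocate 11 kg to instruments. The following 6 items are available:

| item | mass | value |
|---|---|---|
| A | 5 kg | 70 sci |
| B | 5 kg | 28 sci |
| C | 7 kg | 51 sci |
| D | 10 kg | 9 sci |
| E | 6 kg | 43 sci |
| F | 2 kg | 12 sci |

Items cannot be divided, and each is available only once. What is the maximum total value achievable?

113 sci

Check high-value combinations within 11 kg:
- A+E: mass 5+6=11, value 70+43=113
- A+B: mass 5+5=10, value 70+28=98
- A+F: mass 5+2=7, value 70+12=82
Best: 113 sci.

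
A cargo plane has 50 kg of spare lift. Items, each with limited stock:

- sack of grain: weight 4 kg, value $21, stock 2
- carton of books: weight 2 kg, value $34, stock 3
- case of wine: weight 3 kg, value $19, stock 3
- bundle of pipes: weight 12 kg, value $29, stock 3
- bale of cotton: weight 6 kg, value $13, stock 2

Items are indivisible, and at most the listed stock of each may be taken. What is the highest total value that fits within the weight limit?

$259

Top feasible selections:
- 2×sack of grain + 3×carton of books + 3×case of wine + 2×bundle of pipes: weight 47, value 259
- 2×sack of grain + 3×carton of books + 3×case of wine + 1×bundle of pipes + 2×bale of cotton: weight 47, value 256
- 2×sack of grain + 3×carton of books + 2×case of wine + 2×bundle of pipes + 1×bale of cotton: weight 50, value 253
- 1×sack of grain + 3×carton of books + 3×case of wine + 2×bundle of pipes + 1×bale of cotton: weight 49, value 251
Best: $259.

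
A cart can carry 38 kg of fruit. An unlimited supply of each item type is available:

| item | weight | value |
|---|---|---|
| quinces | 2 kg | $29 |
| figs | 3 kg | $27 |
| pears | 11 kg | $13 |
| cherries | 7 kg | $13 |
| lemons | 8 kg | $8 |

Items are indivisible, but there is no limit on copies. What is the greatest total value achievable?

$551

Best value-per-unit is quinces at 29/2, and filling with it alone uses weight 19×2=38. No mix of the others beats 19×29 = 551.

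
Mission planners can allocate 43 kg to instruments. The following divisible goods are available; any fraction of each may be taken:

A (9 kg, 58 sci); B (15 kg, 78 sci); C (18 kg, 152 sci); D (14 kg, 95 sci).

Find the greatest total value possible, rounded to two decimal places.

Take in order of value per unit:
- C (152/18 per unit): all 18 → value 152, running total 152.00
- D (95/14 per unit): all 14 → value 95, running total 247.00
- A (58/9 per unit): all 9 → value 58, running total 305.00
- B (78/15 per unit): 2 of 15 → value 2×78/15 = 10.4000, running total 315.40
Total 315.40.

315.40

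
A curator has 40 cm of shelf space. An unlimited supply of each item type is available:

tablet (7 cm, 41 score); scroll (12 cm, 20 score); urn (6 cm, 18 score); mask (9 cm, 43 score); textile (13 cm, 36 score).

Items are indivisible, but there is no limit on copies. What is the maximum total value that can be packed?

Best value-per-unit is tablet at 41/7; filling with it alone gives 5×41 = 205.
Optimal mix: 3×tablet + 2×mask → length 39, value 209.

209 score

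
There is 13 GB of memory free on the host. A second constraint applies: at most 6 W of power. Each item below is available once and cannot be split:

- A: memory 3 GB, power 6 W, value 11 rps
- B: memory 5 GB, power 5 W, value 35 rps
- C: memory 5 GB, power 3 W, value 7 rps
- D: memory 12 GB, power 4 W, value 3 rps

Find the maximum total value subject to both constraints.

Feasible sets respecting both limits:
- B: memory 5, power 5, value 35
- A: memory 3, power 6, value 11
- C: memory 5, power 3, value 7
- D: memory 12, power 4, value 3
Best: 35 rps.

35 rps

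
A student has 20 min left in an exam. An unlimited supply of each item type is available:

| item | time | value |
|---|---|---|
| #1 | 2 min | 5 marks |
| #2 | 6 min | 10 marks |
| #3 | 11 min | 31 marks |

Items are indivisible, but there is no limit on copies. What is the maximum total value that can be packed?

51 marks

Best value-per-unit is #3 at 31/11; filling with it alone gives 1×31 = 31.
Optimal mix: 4×#1 + 1×#3 → time 19, value 51.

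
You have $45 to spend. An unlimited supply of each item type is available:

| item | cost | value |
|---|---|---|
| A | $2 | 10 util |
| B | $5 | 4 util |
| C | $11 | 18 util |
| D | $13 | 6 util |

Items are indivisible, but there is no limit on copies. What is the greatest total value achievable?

220 util

Best value-per-unit is A at 10/2, and filling with it alone uses cost 22×2=44. No mix of the others beats 22×10 = 220.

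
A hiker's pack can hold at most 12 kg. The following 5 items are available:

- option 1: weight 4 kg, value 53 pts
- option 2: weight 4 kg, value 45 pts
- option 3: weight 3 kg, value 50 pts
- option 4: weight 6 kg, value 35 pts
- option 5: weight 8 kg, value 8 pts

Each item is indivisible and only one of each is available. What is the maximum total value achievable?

148 pts

Check high-value combinations within 12 kg:
- option 1+option 2+option 3: weight 4+4+3=11, value 53+45+50=148
- option 1+option 3: weight 4+3=7, value 53+50=103
- option 1+option 2: weight 4+4=8, value 53+45=98
- option 2+option 3: weight 4+3=7, value 45+50=95
- option 1+option 4: weight 4+6=10, value 53+35=88
Best: 148 pts.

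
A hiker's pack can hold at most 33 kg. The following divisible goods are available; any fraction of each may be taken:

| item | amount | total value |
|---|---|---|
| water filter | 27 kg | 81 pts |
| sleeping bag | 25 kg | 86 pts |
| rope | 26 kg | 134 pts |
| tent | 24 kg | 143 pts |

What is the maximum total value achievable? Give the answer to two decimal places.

Take in order of value per unit:
- tent (143/24 per unit): all 24 → value 143, running total 143.00
- rope (134/26 per unit): 9 of 26 → value 9×134/26 = 46.3846, running total 189.38
Total 189.38.

189.38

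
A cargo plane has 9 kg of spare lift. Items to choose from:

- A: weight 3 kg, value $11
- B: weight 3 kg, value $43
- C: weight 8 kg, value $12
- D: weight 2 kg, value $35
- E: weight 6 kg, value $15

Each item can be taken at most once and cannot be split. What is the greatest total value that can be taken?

Check high-value combinations within 9 kg:
- A+B+D: weight 3+3+2=8, value 11+43+35=89
- B+D: weight 3+2=5, value 43+35=78
- B+E: weight 3+6=9, value 43+15=58
- A+B: weight 3+3=6, value 11+43=54
Best: $89.

$89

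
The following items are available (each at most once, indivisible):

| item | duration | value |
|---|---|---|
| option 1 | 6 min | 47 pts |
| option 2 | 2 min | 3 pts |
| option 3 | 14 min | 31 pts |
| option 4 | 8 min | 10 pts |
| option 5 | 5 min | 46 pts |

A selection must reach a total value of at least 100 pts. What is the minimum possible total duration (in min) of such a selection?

19

Subsets with value ≥ 100, sorted by total duration:
- option 1+option 4+option 5: duration 19, value 103
- option 1+option 2+option 4+option 5: duration 21, value 106
Minimum duration: 19 min.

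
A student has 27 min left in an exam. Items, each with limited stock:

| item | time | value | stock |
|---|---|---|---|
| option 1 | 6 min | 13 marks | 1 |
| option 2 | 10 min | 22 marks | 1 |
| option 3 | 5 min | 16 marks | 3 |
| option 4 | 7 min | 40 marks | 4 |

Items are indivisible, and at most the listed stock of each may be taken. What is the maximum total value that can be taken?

136 marks

Best selections within time 27 and stock limits:
- 1×option 3 + 3×option 4: time 26, value 136
- 1×option 1 + 3×option 4: time 27, value 133
Best: 136 marks.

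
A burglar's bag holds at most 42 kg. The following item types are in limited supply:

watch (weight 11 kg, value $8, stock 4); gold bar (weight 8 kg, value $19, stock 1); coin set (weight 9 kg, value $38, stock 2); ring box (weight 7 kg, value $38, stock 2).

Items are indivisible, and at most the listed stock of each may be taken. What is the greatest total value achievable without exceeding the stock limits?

Best selections within weight 42 and stock limits:
- 1×gold bar + 2×coin set + 2×ring box: weight 40, value 171
- 2×coin set + 2×ring box: weight 32, value 152
- 1×watch + 1×gold bar + 1×coin set + 2×ring box: weight 42, value 141
Best: $171.

$171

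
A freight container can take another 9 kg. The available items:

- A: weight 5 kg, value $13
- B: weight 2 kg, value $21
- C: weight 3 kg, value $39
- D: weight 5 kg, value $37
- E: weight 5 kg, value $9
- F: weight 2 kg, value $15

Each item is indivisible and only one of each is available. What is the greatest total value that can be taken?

$76

Check high-value combinations within 9 kg:
- C+D: weight 3+5=8, value 39+37=76
- B+C+F: weight 2+3+2=7, value 21+39+15=75
- B+D+F: weight 2+5+2=9, value 21+37+15=73
Best: $76.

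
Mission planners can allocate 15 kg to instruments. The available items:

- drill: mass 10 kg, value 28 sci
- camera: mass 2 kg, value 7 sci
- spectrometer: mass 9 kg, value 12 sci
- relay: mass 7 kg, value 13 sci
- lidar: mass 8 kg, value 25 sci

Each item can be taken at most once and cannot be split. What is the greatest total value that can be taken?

38 sci

Check high-value combinations within 15 kg:
- relay+lidar: mass 7+8=15, value 13+25=38
- drill+camera: mass 10+2=12, value 28+7=35
- camera+lidar: mass 2+8=10, value 7+25=32
- drill: mass 10, value 28
Best: 38 sci.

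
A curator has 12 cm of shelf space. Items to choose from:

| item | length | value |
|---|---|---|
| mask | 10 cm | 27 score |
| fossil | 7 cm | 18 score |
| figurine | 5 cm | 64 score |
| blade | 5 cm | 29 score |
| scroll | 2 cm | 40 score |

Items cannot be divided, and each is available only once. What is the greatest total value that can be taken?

Check high-value combinations within 12 cm:
- figurine+blade+scroll: length 5+5+2=12, value 64+29+40=133
- figurine+scroll: length 5+2=7, value 64+40=104
- figurine+blade: length 5+5=10, value 64+29=93
Best: 133 score.

133 score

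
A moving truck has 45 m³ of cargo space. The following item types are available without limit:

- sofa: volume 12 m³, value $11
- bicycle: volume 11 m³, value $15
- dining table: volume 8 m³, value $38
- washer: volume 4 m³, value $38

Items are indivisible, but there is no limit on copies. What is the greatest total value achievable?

$418

Best value-per-unit is washer at 38/4, and filling with it alone uses volume 11×4=44. No mix of the others beats 11×38 = 418.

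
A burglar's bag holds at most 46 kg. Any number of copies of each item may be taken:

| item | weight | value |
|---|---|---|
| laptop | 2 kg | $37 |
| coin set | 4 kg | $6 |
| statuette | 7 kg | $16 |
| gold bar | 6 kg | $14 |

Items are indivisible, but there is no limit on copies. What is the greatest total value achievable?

Best value-per-unit is laptop at 37/2, and filling with it alone uses weight 23×2=46. No mix of the others beats 23×37 = 851.

$851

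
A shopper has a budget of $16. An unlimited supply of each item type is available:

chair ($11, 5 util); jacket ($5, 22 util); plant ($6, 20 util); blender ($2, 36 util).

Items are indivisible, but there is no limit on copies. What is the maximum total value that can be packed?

Best value-per-unit is blender at 36/2, and filling with it alone uses cost 8×2=16. No mix of the others beats 8×36 = 288.

288 util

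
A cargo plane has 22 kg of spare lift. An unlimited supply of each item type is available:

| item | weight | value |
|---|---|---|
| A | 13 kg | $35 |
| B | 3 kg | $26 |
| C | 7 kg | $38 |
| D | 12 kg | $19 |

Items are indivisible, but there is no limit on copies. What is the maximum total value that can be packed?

Best value-per-unit is B at 26/3, and filling with it alone uses weight 7×3=21. No mix of the others beats 7×26 = 182.

$182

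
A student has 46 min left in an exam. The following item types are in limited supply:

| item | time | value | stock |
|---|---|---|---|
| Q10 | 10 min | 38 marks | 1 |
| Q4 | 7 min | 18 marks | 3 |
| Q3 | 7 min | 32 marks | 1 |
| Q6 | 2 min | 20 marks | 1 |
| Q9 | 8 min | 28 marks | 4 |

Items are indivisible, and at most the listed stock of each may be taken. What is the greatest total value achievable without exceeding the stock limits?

Best selections within time 46 and stock limits:
- 1×Q10 + 1×Q3 + 1×Q6 + 3×Q9: time 43, value 174
- 1×Q10 + 1×Q6 + 4×Q9: time 44, value 170
Best: 174 marks.

174 marks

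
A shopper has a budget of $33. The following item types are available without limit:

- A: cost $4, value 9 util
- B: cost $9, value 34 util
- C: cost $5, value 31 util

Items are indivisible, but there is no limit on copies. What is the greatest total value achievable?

Best value-per-unit is C at 31/5, and filling with it alone uses cost 6×5=30. No mix of the others beats 6×31 = 186.

186 util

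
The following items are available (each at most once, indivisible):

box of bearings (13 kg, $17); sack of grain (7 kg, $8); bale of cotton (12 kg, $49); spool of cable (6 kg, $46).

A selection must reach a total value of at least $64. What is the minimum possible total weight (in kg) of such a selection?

Subsets with value ≥ 64, sorted by total weight:
- bale of cotton+spool of cable: weight 18, value 95
- sack of grain+bale of cotton+spool of cable: weight 25, value 103
Minimum weight: 18 kg.

18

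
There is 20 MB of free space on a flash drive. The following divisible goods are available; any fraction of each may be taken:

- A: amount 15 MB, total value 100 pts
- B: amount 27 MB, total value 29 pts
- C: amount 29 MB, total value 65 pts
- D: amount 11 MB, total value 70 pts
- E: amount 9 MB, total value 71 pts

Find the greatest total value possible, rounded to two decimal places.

144.33

Take in order of value per unit:
- E (71/9 per unit): all 9 → value 71, running total 71.00
- A (100/15 per unit): 11 of 15 → value 11×100/15 = 73.3333, running total 144.33
Total 144.33.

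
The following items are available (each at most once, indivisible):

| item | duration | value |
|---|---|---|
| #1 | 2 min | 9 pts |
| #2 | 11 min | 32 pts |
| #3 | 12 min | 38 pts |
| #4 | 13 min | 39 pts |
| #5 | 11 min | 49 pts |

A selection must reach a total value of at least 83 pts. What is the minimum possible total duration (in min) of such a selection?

Subsets with value ≥ 83, sorted by total duration:
- #3+#5: duration 23, value 87
- #1+#2+#5: duration 24, value 90
Minimum duration: 23 min.

23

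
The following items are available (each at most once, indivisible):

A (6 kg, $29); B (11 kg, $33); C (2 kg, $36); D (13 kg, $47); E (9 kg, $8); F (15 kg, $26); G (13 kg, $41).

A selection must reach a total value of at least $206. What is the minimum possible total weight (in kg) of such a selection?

Subsets with value ≥ 206, sorted by total weight:
- A+B+C+D+F+G: weight 60, value 212
- A+B+C+D+E+F+G: weight 69, value 220
Minimum weight: 60 kg.

60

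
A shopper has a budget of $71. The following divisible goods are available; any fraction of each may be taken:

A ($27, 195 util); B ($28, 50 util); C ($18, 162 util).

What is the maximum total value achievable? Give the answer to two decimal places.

Take in order of value per unit:
- C (162/18 per unit): all 18 → value 162, running total 162.00
- A (195/27 per unit): all 27 → value 195, running total 357.00
- B (50/28 per unit): 26 of 28 → value 26×50/28 = 46.4286, running total 403.43
Total 403.43.

403.43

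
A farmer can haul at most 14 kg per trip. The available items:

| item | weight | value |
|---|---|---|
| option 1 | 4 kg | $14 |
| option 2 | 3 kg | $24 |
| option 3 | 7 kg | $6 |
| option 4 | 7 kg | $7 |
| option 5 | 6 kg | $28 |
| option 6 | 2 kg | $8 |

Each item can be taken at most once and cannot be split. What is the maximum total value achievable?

This is a 0/1 knapsack; check combinations near the capacity.
- option 1+option 2+option 5: weight 4+3+6=13, value 14+24+28=66
- option 2+option 5+option 6: weight 3+6+2=11, value 24+28+8=60
- option 2+option 5: weight 3+6=9, value 24+28=52
- option 1+option 5+option 6: weight 4+6+2=12, value 14+28+8=50
- option 1+option 2+option 6: weight 4+3+2=9, value 14+24+8=46
Best: $66.

$66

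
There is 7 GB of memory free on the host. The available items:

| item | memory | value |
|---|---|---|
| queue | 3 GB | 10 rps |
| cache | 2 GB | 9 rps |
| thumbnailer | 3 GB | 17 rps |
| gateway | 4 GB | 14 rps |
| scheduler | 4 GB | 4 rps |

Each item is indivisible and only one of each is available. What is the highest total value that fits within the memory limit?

Check high-value combinations within 7 GB:
- thumbnailer+gateway: memory 3+4=7, value 17+14=31
- queue+thumbnailer: memory 3+3=6, value 10+17=27
- cache+thumbnailer: memory 2+3=5, value 9+17=26
Best: 31 rps.

31 rps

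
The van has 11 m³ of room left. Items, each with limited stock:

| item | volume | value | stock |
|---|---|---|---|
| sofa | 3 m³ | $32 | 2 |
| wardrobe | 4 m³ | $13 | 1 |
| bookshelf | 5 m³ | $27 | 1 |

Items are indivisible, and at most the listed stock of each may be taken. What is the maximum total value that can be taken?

Top feasible selections:
- 2×sofa + 1×bookshelf: volume 11, value 91
- 2×sofa + 1×wardrobe: volume 10, value 77
Best: $91.

$91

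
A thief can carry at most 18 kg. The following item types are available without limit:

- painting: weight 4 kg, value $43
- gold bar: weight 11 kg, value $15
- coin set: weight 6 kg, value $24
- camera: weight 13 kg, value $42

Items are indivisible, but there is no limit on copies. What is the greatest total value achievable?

Best value-per-unit is painting at 43/4, and filling with it alone uses weight 4×4=16. No mix of the others beats 4×43 = 172.

$172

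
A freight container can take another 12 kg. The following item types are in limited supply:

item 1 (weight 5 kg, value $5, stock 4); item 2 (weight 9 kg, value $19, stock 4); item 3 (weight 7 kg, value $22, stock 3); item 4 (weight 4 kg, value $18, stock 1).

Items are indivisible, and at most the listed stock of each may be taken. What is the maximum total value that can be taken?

Best selections within weight 12 and stock limits:
- 1×item 3 + 1×item 4: weight 11, value 40
- 1×item 1 + 1×item 3: weight 12, value 27
- 1×item 1 + 1×item 4: weight 9, value 23
- 1×item 3: weight 7, value 22
Best: $40.

$40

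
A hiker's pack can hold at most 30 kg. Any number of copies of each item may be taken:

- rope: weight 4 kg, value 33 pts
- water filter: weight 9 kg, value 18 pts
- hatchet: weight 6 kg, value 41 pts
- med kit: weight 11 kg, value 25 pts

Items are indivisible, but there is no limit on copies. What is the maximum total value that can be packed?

Best value-per-unit is rope at 33/4; filling with it alone gives 7×33 = 231.
Optimal mix: 6×rope + 1×hatchet → weight 30, value 239.

239 pts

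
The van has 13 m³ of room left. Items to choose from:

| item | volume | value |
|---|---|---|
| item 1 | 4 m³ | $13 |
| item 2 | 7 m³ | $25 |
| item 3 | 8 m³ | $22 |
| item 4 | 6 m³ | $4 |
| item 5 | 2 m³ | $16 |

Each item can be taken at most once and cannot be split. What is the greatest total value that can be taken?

This is a 0/1 knapsack; check combinations near the capacity.
- item 1+item 2+item 5: volume 4+7+2=13, value 13+25+16=54
- item 2+item 5: volume 7+2=9, value 25+16=41
- item 3+item 5: volume 8+2=10, value 22+16=38
Best: $54.

$54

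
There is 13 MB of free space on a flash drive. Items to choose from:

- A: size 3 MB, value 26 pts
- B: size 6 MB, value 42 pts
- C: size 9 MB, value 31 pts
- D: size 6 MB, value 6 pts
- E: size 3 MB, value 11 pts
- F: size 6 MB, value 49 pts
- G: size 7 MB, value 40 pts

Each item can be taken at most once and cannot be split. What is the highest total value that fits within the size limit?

91 pts

Check high-value combinations within 13 MB:
- B+F: size 6+6=12, value 42+49=91
- F+G: size 6+7=13, value 49+40=89
- A+E+F: size 3+3+6=12, value 26+11+49=86
- B+G: size 6+7=13, value 42+40=82
Best: 91 pts.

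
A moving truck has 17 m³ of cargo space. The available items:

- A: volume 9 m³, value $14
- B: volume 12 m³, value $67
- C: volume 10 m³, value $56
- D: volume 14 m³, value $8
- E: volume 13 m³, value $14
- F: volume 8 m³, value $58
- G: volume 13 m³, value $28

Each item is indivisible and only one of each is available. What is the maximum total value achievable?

$72

Check high-value combinations within 17 m³:
- A+F: volume 9+8=17, value 14+58=72
- B: volume 12, value 67
- F: volume 8, value 58
Best: $72.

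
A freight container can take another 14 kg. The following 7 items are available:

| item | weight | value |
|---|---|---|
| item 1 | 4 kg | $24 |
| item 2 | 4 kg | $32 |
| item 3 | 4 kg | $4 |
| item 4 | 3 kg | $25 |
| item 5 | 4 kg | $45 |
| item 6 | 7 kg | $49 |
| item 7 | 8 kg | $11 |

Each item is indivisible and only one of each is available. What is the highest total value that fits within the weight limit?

$119

Check high-value combinations within 14 kg:
- item 4+item 5+item 6: weight 3+4+7=14, value 25+45+49=119
- item 2+item 4+item 6: weight 4+3+7=14, value 32+25+49=106
- item 2+item 4+item 5: weight 4+3+4=11, value 32+25+45=102
- item 1+item 2+item 5: weight 4+4+4=12, value 24+32+45=101
- item 1+item 4+item 6: weight 4+3+7=14, value 24+25+49=98
Best: $119.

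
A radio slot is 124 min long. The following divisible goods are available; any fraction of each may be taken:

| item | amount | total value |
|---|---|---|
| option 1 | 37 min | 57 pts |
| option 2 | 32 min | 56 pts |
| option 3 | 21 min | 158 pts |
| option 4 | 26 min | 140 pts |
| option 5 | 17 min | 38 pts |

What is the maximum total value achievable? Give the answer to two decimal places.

435.14

Take in order of value per unit:
- option 3 (158/21 per unit): all 21 → value 158, running total 158.00
- option 4 (140/26 per unit): all 26 → value 140, running total 298.00
- option 5 (38/17 per unit): all 17 → value 38, running total 336.00
- option 2 (56/32 per unit): all 32 → value 56, running total 392.00
- option 1 (57/37 per unit): 28 of 37 → value 28×57/37 = 43.1351, running total 435.14
Total 435.14.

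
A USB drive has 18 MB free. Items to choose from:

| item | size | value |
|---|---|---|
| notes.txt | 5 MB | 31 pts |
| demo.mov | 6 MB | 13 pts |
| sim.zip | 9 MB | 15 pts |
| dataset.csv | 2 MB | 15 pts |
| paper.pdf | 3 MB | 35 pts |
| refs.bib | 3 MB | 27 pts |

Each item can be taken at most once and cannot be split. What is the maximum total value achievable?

Check high-value combinations within 18 MB:
- notes.txt+dataset.csv+paper.pdf+refs.bib: size 5+2+3+3=13, value 31+15+35+27=108
- notes.txt+demo.mov+paper.pdf+refs.bib: size 5+6+3+3=17, value 31+13+35+27=106
- notes.txt+demo.mov+dataset.csv+paper.pdf: size 5+6+2+3=16, value 31+13+15+35=94
- notes.txt+paper.pdf+refs.bib: size 5+3+3=11, value 31+35+27=93
- sim.zip+dataset.csv+paper.pdf+refs.bib: size 9+2+3+3=17, value 15+15+35+27=92
Best: 108 pts.

108 pts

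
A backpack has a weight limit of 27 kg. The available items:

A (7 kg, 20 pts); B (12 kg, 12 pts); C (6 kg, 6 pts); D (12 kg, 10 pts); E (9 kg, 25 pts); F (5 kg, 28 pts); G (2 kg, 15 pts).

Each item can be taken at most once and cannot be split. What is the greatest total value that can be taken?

88 pts

Check high-value combinations within 27 kg:
- A+E+F+G: weight 7+9+5+2=23, value 20+25+28+15=88
- A+C+E+F: weight 7+6+9+5=27, value 20+6+25+28=79
- A+B+F+G: weight 7+12+5+2=26, value 20+12+28+15=75
- C+E+F+G: weight 6+9+5+2=22, value 6+25+28+15=74
- A+E+F: weight 7+9+5=21, value 20+25+28=73
Best: 88 pts.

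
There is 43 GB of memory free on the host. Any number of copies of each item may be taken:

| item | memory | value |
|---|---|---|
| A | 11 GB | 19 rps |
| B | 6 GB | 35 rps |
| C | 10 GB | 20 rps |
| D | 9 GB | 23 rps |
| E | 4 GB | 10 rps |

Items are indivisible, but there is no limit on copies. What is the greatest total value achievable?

245 rps

Best value-per-unit is B at 35/6, and filling with it alone uses memory 7×6=42. No mix of the others beats 7×35 = 245.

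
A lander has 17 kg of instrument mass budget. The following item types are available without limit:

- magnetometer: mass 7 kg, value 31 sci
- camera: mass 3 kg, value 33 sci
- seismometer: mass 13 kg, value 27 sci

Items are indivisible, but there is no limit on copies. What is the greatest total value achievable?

Best value-per-unit is camera at 33/3, and filling with it alone uses mass 5×3=15. No mix of the others beats 5×33 = 165.

165 sci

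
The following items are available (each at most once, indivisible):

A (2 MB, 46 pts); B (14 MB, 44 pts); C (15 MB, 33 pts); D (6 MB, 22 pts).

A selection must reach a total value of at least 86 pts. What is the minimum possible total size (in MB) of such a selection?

Subsets with value ≥ 86, sorted by total size:
- A+B: size 16, value 90
- A+B+D: size 22, value 112
- A+C+D: size 23, value 101
Minimum size: 16 MB.

16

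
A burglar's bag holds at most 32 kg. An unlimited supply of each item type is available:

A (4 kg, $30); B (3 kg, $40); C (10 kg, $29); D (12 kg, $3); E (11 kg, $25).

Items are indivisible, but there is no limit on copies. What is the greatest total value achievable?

$400

Best value-per-unit is B at 40/3, and filling with it alone uses weight 10×3=30. No mix of the others beats 10×40 = 400.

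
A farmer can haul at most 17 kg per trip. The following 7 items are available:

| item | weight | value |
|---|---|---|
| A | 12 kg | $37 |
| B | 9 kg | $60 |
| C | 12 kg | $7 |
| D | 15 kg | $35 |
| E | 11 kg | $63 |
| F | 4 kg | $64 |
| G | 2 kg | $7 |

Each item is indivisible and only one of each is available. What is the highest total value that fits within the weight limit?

Check high-value combinations within 17 kg:
- E+F+G: weight 11+4+2=17, value 63+64+7=134
- B+F+G: weight 9+4+2=15, value 60+64+7=131
- E+F: weight 11+4=15, value 63+64=127
- B+F: weight 9+4=13, value 60+64=124
Best: $134.

$134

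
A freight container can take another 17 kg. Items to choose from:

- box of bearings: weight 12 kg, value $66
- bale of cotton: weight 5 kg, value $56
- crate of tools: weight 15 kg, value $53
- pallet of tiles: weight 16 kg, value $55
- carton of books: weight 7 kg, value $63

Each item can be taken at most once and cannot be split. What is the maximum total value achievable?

Check high-value combinations within 17 kg:
- box of bearings+bale of cotton: weight 12+5=17, value 66+56=122
- bale of cotton+carton of books: weight 5+7=12, value 56+63=119
- box of bearings: weight 12, value 66
- carton of books: weight 7, value 63
- bale of cotton: weight 5, value 56
Best: $122.

$122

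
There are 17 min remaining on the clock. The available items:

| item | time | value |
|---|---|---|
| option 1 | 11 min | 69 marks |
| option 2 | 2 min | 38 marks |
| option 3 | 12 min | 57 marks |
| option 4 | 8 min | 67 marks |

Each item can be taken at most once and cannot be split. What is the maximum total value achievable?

Check high-value combinations within 17 min:
- option 1+option 2: time 11+2=13, value 69+38=107
- option 2+option 4: time 2+8=10, value 38+67=105
- option 2+option 3: time 2+12=14, value 38+57=95
- option 1: time 11, value 69
Best: 107 marks.

107 marks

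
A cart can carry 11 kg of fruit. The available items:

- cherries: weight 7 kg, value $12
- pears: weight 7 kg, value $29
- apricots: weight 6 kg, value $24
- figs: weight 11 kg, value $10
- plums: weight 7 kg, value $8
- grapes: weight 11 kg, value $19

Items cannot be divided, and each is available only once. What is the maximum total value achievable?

This is a 0/1 knapsack; check combinations near the capacity.
- pears: weight 7, value 29
- apricots: weight 6, value 24
- grapes: weight 11, value 19
- cherries: weight 7, value 12
Best: $29.

$29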